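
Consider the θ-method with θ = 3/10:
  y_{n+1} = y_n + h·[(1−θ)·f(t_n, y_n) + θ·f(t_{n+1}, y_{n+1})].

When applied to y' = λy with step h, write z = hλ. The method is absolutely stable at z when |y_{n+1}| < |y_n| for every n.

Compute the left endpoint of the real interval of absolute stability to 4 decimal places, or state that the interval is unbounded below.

left endpoint -5.0000.

On y'=λy, z=hλ:
  y_{n+1} = y_n + z·[7/10·y_n + 3/10·y_{n+1}] ⇒ (1 − 3/10z)y_{n+1} = (1 + 7/10z)y_n
  so R(z) = (1 + 7/10z)/(1 − 3/10z).

Boundary: |R(x)|=1, x<0.
x=-0.4: |R|=0.6429
R=−1: 1+7/10x = −1+3/10x ⇒ -2/5x=2 ⇒ x=2/(-2/5)=-5.0000
Confirm numerically:
  x=-3.018: |R|=0.58392 <1
  x=-2.544: |R|=0.44283 <1
  x=-2.228: |R|=0.33541 <1
  x=-5.576: |R|=1.08620 >1
  x=-5.545: |R|=1.08185 >1
  x=-5.433: |R|=1.06586 >1
Stable set (-5.0000, 0).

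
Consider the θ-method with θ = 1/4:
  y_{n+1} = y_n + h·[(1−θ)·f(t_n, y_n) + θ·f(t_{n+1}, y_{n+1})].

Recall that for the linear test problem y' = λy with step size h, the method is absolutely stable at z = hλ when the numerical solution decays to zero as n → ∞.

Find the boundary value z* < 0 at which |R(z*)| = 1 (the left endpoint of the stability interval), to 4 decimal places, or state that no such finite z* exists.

On y'=λy, z=hλ:
  y_{n+1} = y_n + z·[3/4·y_n + 1/4·y_{n+1}] ⇒ (1 − 1/4z)y_{n+1} = (1 + 3/4z)y_n
  ⇒ R(z) = (1 + 3/4z)/(1 − 1/4z).

Boundary: |R(x)|=1, x<0.
x=-0.71: |R|=0.3970
R=−1: 1+3/4x = −1+1/4x ⇒ -1/2x=2 ⇒ x=2/(-1/2)=-4.0000
Confirm numerically:
  x=-3.690: |R|=0.91938 <1
  x=-3.653: |R|=0.90932 <1
  x=-2.426: |R|=0.51012 <1
  x=-1.782: |R|=0.23279 <1
  x=-4.405: |R|=1.09637 >1
  x=-4.131: |R|=1.03222 >1
  x=-4.061: |R|=1.01513 >1
Stable set (-4.0000, 0).

left endpoint -4.0000.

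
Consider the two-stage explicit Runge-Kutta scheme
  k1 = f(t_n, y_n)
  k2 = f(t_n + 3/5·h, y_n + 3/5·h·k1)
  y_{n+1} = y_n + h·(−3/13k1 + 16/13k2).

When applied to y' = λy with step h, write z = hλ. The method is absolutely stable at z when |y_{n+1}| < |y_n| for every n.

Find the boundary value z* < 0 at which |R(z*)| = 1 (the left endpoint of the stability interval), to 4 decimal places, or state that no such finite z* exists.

left endpoint -1.3542.

Test eqn y'=λy, z=hλ:
  k1=λy_n ⇒ h·k1=z·y_n;  k2=λ(1+3/5z)y_n ⇒ h·k2=z(1+3/5z)y_n
  y_{n+1}/y_n = 1 − 3/13z + 16/13z(1+3/5z) = 1 + z + 48/65z²
  so R(z) = 1 + z + 48/65z².

Need |R(x)|<1, x<0.
x=-0.55: |R|=0.6734
R=1: x+48/65x²=0 ⇒ x=−65/48=-1.3542; min R=1−1/(4·48/65)=0.6615>−1
Confirm numerically:
  x=-1.130: |R|=0.81294 <1
  x=-1.108: |R|=0.79858 <1
  x=-0.636: |R|=0.66270 <1
  x=-0.572: |R|=0.66961 <1
  x=-1.791: |R|=1.57775 >1
  x=-1.690: |R|=1.41912 >1
So |R|<1 on (-1.3542, 0).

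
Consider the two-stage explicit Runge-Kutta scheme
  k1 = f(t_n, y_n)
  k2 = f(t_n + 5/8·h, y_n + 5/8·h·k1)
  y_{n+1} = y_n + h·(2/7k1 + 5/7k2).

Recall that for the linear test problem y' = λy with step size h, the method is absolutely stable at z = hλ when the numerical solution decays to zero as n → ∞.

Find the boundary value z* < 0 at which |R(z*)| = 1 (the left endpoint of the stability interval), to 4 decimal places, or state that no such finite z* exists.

z* = -2.2400.

On y'=λy, z=hλ:
  k1=λy_n ⇒ h·k1=z·y_n;  k2=λ(1+5/8z)y_n ⇒ h·k2=z(1+5/8z)y_n
  y_{n+1}/y_n = 1 + 2/7z + 5/7z(1+5/8z) = 1 + z + 25/56z²
  so R(z) = 1 + z + 25/56z².

Need |R(x)|<1, x<0.
x=-0.47: |R|=0.6286
R=1: x+25/56x²=0 ⇒ x=−56/25=-2.2400; min R=1−1/(4·25/56)=0.4400>−1
Confirm numerically:
  x=-1.983: |R|=0.77249 <1
  x=-1.773: |R|=0.63036 <1
  x=-1.730: |R|=0.60612 <1
  x=-1.092: |R|=0.44035 <1
  x=-2.670: |R|=1.51254 >1
  x=-2.370: |R|=1.13754 >1
Stable set (-2.2400, 0).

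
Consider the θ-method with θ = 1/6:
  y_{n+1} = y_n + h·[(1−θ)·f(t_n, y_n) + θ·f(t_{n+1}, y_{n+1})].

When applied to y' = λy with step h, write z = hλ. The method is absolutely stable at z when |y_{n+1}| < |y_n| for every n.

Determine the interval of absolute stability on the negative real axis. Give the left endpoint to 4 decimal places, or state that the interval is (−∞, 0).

With y'=λy (z=hλ):
  y_{n+1} = y_n + z·[5/6·y_n + 1/6·y_{n+1}] ⇒ (1 − 1/6z)y_{n+1} = (1 + 5/6z)y_n
  R(z) = (1 + 5/6z)/(1 − 1/6z).

Solve |R(x)|<1 on ℝ⁻.
x=-0.51: |R|=0.5300
R=−1: 1+5/6x = −1+1/6x ⇒ -2/3x=2 ⇒ x=2/(-2/3)=-3.0000
Confirm numerically:
  x=-2.667: |R|=0.84631 <1
  x=-1.782: |R|=0.37394 <1
  x=-1.610: |R|=0.26938 <1
  x=-1.333: |R|=0.09069 <1
  x=-3.572: |R|=1.23903 >1
  x=-3.371: |R|=1.15836 >1
So |R|<1 on (-3.0000, 0).

z∈(-3.0000,0).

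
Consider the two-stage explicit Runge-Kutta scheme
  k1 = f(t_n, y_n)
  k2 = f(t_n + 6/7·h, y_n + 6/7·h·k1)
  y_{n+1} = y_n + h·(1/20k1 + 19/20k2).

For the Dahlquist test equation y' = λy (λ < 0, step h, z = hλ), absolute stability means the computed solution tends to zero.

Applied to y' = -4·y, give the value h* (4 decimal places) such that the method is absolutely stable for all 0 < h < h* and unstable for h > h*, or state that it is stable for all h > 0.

(-1.2281,0); λ=-4 ⇒ h* = (70/57)/4 = 0.3070.

Test eqn y'=λy, z=hλ:
  k1=λy_n ⇒ h·k1=z·y_n;  k2=λ(1+6/7z)y_n ⇒ h·k2=z(1+6/7z)y_n
  y_{n+1}/y_n = 1 + 1/20z + 19/20z(1+6/7z) = 1 + z + 57/70z²
  so R(z) = 1 + z + 57/70z².

Need |R(x)|<1, x<0.
x=-1.19: |R|=0.9631
R=1: x+57/70x²=0 ⇒ x=−70/57=-1.2281; min R=1−1/(4·57/70)=0.6930>−1
Confirm numerically:
  x=-1.101: |R|=0.88608 <1
  x=-0.809: |R|=0.72393 <1
  x=-0.798: |R|=0.72054 <1
  x=-0.642: |R|=0.69362 <1
  x=-1.803: |R|=1.84409 >1
  x=-1.421: |R|=1.22324 >1
  x=-1.261: |R|=1.03381 >1
Stable set (-1.2281, 0).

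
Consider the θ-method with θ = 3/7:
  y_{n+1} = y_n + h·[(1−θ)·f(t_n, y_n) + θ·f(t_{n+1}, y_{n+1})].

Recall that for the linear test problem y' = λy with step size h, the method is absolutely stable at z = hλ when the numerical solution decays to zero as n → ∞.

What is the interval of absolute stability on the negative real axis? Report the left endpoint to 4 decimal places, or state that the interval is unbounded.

Test eqn y'=λy, z=hλ:
  y_{n+1} = y_n + z·[4/7·y_n + 3/7·y_{n+1}] ⇒ (1 − 3/7z)y_{n+1} = (1 + 4/7z)y_n
  so R(z) = (1 + 4/7z)/(1 − 3/7z).

Need |R(x)|<1, x<0.
x=-0.36: |R|=0.6881
R=−1: 1+4/7x = −1+3/7x ⇒ -1/7x=2 ⇒ x=2/(-1/7)=-14.0000
Confirm numerically:
  x=-12.723: |R|=0.97173 <1
  x=-10.888: |R|=0.92154 <1
  x=-9.327: |R|=0.86641 <1
  x=-7.103: |R|=0.75637 <1
  x=-14.573: |R|=1.01130 >1
  x=-14.153: |R|=1.00309 >1
Interval (-14.0000, 0).

(-14.0000, 0).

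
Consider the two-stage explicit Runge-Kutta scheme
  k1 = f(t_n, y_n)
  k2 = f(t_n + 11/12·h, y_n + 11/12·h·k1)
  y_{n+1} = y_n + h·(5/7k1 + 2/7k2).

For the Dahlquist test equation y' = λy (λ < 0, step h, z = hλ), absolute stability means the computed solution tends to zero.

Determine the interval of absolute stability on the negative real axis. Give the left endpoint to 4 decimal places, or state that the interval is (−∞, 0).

With y'=λy (z=hλ):
  k1=λy_n ⇒ h·k1=z·y_n;  k2=λ(1+11/12z)y_n ⇒ h·k2=z(1+11/12z)y_n
  y_{n+1}/y_n = 1 + 5/7z + 2/7z(1+11/12z) = 1 + z + 11/42z²
  R(z) = 1 + z + 11/42z².

Solve |R(x)|<1 on ℝ⁻.
x=-1.48: |R|=0.0937
R=1: x+11/42x²=0 ⇒ x=−42/11=-3.8182; min R=1−1/(4·11/42)=0.0455>−1
Confirm numerically:
  x=-3.350: |R|=0.58923 <1
  x=-3.026: |R|=0.37218 <1
  x=-2.613: |R|=0.17523 <1
  x=-1.944: |R|=0.04577 <1
  x=-4.364: |R|=1.62384 >1
  x=-4.230: |R|=1.45624 >1
Interval (-3.8182, 0).

(-3.8182, 0).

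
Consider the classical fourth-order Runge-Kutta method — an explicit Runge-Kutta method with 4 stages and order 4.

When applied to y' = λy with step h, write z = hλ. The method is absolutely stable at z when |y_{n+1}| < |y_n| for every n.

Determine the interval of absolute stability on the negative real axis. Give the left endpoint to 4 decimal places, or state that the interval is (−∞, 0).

(-2.7853, 0).

With y'=λy (z=hλ):
  order 4, 4-stage ⇒ R(z)=1+z+z^2/2+z^3/6+z^4/24
  (e.g. R(-1.11)=0.34136, |R|=0.34136)

Find x<0 with |R(x)|<1.
x=-1.11: |R|=0.3414
|R(-1.72)|=0.2758 |R(-1.03)|=0.3652 |R(-0.67)|=0.5127
Bisect:
  x_lo=-3.1866 |R|=1.7939  x_hi=-0.0798 |R|=0.9233
  mid=-1.63318 |R|=0.27087 →hi
  mid=-2.40989 |R|=0.56662 →hi
  mid=-2.79825 |R|=1.01970 →lo
  mid=-2.60407 |R|=0.75942 →hi
  mid=-2.70116 |R|=0.88038 →hi
  mid=-2.74970 |R|=0.94765 →hi
  mid=-2.77397 |R|=0.98307 →hi
  mid=-2.78611 |R|=1.00123 →lo
  mid=-2.78004 |R|=0.99211 →hi
  ...
  [-2.78535,-2.78516] ⇒ x*=-2.7853
Stable set (-2.7853, 0).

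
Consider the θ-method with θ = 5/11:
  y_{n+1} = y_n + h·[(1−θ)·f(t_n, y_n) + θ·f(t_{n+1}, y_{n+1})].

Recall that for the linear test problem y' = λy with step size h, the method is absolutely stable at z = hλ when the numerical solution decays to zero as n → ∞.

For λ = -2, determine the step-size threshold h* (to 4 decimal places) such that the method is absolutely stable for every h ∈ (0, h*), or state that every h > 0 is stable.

(-22.0000,0); λ=-2 ⇒ h* = (22)/2 = 11.0000.

Test eqn y'=λy, z=hλ:
  y_{n+1} = y_n + z·[6/11·y_n + 5/11·y_{n+1}] ⇒ (1 − 5/11z)y_{n+1} = (1 + 6/11z)y_n
  Hence R(z) = (1 + 6/11z)/(1 − 5/11z).

Solve |R(x)|<1 on ℝ⁻.
x=-1.78: |R|=0.0161
R=−1: 1+6/11x = −1+5/11x ⇒ -1/11x=2 ⇒ x=2/(-1/11)=-22.0000
Confirm numerically:
  x=-19.140: |R|=0.97320 <1
  x=-18.858: |R|=0.97016 <1
  x=-14.339: |R|=0.90736 <1
  x=-22.594: |R|=1.00479 >1
  x=-22.033: |R|=1.00027 >1
Interval (-22.0000, 0).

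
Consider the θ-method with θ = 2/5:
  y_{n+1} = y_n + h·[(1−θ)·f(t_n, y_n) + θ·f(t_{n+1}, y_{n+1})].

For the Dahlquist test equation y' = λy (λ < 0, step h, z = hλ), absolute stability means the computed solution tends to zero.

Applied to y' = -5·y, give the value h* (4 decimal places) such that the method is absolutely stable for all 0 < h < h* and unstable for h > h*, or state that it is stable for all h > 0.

On y'=λy, z=hλ:
  y_{n+1} = y_n + z·[3/5·y_n + 2/5·y_{n+1}] ⇒ (1 − 2/5z)y_{n+1} = (1 + 3/5z)y_n
  so R(z) = (1 + 3/5z)/(1 − 2/5z).

Solve |R(x)|<1 on ℝ⁻.
x=-0.47: |R|=0.6044
R=−1: 1+3/5x = −1+2/5x ⇒ -1/5x=2 ⇒ x=2/(-1/5)=-10.0000
Confirm numerically:
  x=-8.551: |R|=0.93444 <1
  x=-7.403: |R|=0.86888 <1
  x=-5.582: |R|=0.72668 <1
  x=-10.420: |R|=1.01625 >1
  x=-10.223: |R|=1.00876 >1
Stable set (-10.0000, 0).

(-10.0000,0); λ=-5 ⇒ h* = (10)/5 = 2.0000.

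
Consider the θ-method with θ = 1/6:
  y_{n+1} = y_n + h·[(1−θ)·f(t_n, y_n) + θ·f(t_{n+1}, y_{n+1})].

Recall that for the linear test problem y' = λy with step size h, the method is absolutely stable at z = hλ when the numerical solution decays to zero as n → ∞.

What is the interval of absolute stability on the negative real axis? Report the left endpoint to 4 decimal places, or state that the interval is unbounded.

(-3.0000, 0).

Test eqn y'=λy, z=hλ:
  y_{n+1} = y_n + z·[5/6·y_n + 1/6·y_{n+1}] ⇒ (1 − 1/6z)y_{n+1} = (1 + 5/6z)y_n
  ⇒ R(z) = (1 + 5/6z)/(1 − 1/6z).

Solve |R(x)|<1 on ℝ⁻.
x=-1.43: |R|=0.1548
R=−1: 1+5/6x = −1+1/6x ⇒ -2/3x=2 ⇒ x=2/(-2/3)=-3.0000
Confirm numerically:
  x=-2.887: |R|=0.94914 <1
  x=-2.315: |R|=0.67048 <1
  x=-1.602: |R|=0.26440 <1
  x=-3.403: |R|=1.17143 >1
  x=-3.225: |R|=1.09756 >1
  x=-3.043: |R|=1.01902 >1
Interval (-3.0000, 0).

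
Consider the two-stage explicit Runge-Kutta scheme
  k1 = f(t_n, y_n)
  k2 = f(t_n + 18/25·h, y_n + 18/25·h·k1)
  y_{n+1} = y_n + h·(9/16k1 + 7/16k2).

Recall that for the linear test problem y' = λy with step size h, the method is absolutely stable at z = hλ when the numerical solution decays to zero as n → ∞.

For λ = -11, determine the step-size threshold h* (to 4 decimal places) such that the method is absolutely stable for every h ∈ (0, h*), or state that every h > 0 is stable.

Set f=λy, z=hλ:
  k1=λy_n ⇒ h·k1=z·y_n;  k2=λ(1+18/25z)y_n ⇒ h·k2=z(1+18/25z)y_n
  y_{n+1}/y_n = 1 + 9/16z + 7/16z(1+18/25z) = 1 + z + 63/200z²
  ⇒ R(z) = 1 + z + 63/200z².

Find x<0 with |R(x)|<1.
x=-0.96: |R|=0.3303
R=1: x+63/200x²=0 ⇒ x=−200/63=-3.1746; min R=1−1/(4·63/200)=0.2063>−1
Confirm numerically:
  x=-2.264: |R|=0.35059 <1
  x=-2.245: |R|=0.34261 <1
  x=-1.407: |R|=0.21659 <1
  x=-3.470: |R|=1.32288 >1
  x=-3.348: |R|=1.18287 >1
Interval (-3.1746, 0).

(-3.1746,0); λ=-11 ⇒ h* = (200/63)/11 = 0.2886.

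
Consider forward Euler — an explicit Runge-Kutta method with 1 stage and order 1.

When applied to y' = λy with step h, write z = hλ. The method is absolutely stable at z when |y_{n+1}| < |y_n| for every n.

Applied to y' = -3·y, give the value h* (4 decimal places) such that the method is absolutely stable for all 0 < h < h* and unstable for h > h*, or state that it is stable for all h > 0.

Test eqn y'=λy, z=hλ:
  order 1, 1-stage ⇒ R(z)=1+z
  (e.g. R(-0.5)=0.50000, |R|=0.50000)

Solve |R(x)|<1 on ℝ⁻.
x=-0.5: |R|=0.5000
|R(-1.54)|=0.5400 |R(-1.3)|=0.3000 |R(-0.9)|=0.1000
Bisect:
  x_lo=-2.7151 |R|=1.7151  x_hi=-0.3543 |R|=0.6457
  mid=-1.53470 |R|=0.53470 →hi
  mid=-2.12489 |R|=1.12489 →lo
  mid=-1.82980 |R|=0.82980 →hi
  mid=-1.97734 |R|=0.97734 →hi
  mid=-2.05112 |R|=1.05112 →lo
  mid=-2.01423 |R|=1.01423 →lo
  mid=-1.99579 |R|=0.99579 →hi
  mid=-2.00501 |R|=1.00501 →lo
  mid=-2.00040 |R|=1.00040 →lo
  mid=-1.99809 |R|=0.99809 →hi
  ...
  [-2.00011,-1.99997] ⇒ x*=-2.0000
Interval (-2.0000, 0).

(-2.0000,0); λ=-3 ⇒ h* = 0.6667.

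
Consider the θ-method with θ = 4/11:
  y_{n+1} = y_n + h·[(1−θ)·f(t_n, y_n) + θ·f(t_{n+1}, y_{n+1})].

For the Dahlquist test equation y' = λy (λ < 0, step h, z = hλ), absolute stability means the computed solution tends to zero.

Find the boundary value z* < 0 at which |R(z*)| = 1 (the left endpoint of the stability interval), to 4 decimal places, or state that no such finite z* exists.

Set f=λy, z=hλ:
  y_{n+1} = y_n + z·[7/11·y_n + 4/11·y_{n+1}] ⇒ (1 − 4/11z)y_{n+1} = (1 + 7/11z)y_n
  Hence R(z) = (1 + 7/11z)/(1 − 4/11z).

Solve |R(x)|<1 on ℝ⁻.
x=-1.31: |R|=0.1127
R=−1: 1+7/11x = −1+4/11x ⇒ -3/11x=2 ⇒ x=2/(-3/11)=-7.3333
Confirm numerically:
  x=-7.287: |R|=0.99654 <1
  x=-6.837: |R|=0.96117 <1
  x=-5.366: |R|=0.81820 <1
  x=-7.770: |R|=1.03113 >1
  x=-7.667: |R|=1.02402 >1
  x=-7.511: |R|=1.01299 >1
Stable set (-7.3333, 0).

left endpoint -7.3333.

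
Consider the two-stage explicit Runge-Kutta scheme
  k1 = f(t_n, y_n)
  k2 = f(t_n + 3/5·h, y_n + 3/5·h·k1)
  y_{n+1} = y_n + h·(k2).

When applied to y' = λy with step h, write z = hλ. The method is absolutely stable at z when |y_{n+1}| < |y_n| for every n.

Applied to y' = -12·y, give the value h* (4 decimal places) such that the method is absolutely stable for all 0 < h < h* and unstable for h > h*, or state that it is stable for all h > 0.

(-1.6667,0); λ=-12 ⇒ h* = (5/3)/12 = 0.1389.

With y'=λy (z=hλ):
  k1=λy_n ⇒ h·k1=z·y_n;  k2=λ(1+3/5z)y_n ⇒ h·k2=z(1+3/5z)y_n
  y_{n+1}/y_n = 1 + z(1+3/5z) = 1 + z + 3/5z²
  R(z) = 1 + z + 3/5z².

Need |R(x)|<1, x<0.
x=-1.01: |R|=0.6021
R=1: x+3/5x²=0 ⇒ x=−5/3=-1.6667; min R=1−1/(4·3/5)=0.5833>−1
Confirm numerically:
  x=-1.441: |R|=0.80489 <1
  x=-1.440: |R|=0.80416 <1
  x=-1.298: |R|=0.71288 <1
  x=-1.117: |R|=0.63161 <1
  x=-2.198: |R|=1.70072 >1
  x=-2.159: |R|=1.63777 >1
  x=-2.102: |R|=1.54904 >1
Stable set (-1.6667, 0).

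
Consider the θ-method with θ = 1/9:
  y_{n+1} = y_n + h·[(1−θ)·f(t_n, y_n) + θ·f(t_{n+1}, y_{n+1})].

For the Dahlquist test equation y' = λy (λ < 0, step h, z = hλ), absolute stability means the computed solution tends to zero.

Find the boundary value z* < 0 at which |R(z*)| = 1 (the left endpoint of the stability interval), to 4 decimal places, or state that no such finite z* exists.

z* = -2.5714.

With y'=λy (z=hλ):
  y_{n+1} = y_n + z·[8/9·y_n + 1/9·y_{n+1}] ⇒ (1 − 1/9z)y_{n+1} = (1 + 8/9z)y_n
  Hence R(z) = (1 + 8/9z)/(1 − 1/9z).

Need |R(x)|<1, x<0.
x=-0.97: |R|=0.1244
R=−1: 1+8/9x = −1+1/9x ⇒ -7/9x=2 ⇒ x=2/(-7/9)=-2.5714
Confirm numerically:
  x=-2.506: |R|=0.96019 <1
  x=-1.892: |R|=0.56335 <1
  x=-1.640: |R|=0.38722 <1
  x=-1.255: |R|=0.10141 <1
  x=-3.048: |R|=1.27689 >1
  x=-2.691: |R|=1.07159 >1
  x=-2.671: |R|=1.05972 >1
So |R|<1 on (-2.5714, 0).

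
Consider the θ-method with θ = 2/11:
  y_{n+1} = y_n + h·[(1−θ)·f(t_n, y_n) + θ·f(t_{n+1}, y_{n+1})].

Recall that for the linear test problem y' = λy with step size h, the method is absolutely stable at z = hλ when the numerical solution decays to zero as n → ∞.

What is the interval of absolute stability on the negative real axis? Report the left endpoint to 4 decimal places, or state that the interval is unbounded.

Test eqn y'=λy, z=hλ:
  y_{n+1} = y_n + z·[9/11·y_n + 2/11·y_{n+1}] ⇒ (1 − 2/11z)y_{n+1} = (1 + 9/11z)y_n
  ⇒ R(z) = (1 + 9/11z)/(1 − 2/11z).

Need |R(x)|<1, x<0.
x=-0.72: |R|=0.3633
R=−1: 1+9/11x = −1+2/11x ⇒ -7/11x=2 ⇒ x=2/(-7/11)=-3.1429
Confirm numerically:
  x=-2.446: |R|=0.69305 <1
  x=-2.420: |R|=0.68056 <1
  x=-2.021: |R|=0.47793 <1
  x=-1.748: |R|=0.32643 <1
  x=-3.434: |R|=1.11406 >1
  x=-3.220: |R|=1.03096 >1
  x=-3.174: |R|=1.01257 >1
Interval (-3.1429, 0).

z∈(-3.1429,0).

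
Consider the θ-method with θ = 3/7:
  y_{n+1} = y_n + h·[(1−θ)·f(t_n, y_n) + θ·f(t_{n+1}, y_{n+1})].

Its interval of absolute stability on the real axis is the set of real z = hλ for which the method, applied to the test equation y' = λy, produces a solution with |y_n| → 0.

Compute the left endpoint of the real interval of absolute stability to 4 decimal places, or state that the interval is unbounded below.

left endpoint -14.0000.

Set f=λy, z=hλ:
  y_{n+1} = y_n + z·[4/7·y_n + 3/7·y_{n+1}] ⇒ (1 − 3/7z)y_{n+1} = (1 + 4/7z)y_n
  so R(z) = (1 + 4/7z)/(1 − 3/7z).

Need |R(x)|<1, x<0.
x=-1.07: |R|=0.2664
R=−1: 1+4/7x = −1+3/7x ⇒ -1/7x=2 ⇒ x=2/(-1/7)=-14.0000
Confirm numerically:
  x=-12.855: |R|=0.97487 <1
  x=-12.460: |R|=0.96530 <1
  x=-11.583: |R|=0.94211 <1
  x=-9.970: |R|=0.89082 <1
  x=-14.262: |R|=1.00526 >1
  x=-14.146: |R|=1.00295 >1
Stable set (-14.0000, 0).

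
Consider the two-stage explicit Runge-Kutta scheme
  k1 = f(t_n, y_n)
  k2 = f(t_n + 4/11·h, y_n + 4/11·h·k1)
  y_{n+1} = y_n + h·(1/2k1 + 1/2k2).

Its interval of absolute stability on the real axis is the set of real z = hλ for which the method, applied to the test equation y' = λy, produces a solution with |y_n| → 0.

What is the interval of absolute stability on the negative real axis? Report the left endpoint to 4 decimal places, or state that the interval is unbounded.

Set f=λy, z=hλ:
  k1=λy_n ⇒ h·k1=z·y_n;  k2=λ(1+4/11z)y_n ⇒ h·k2=z(1+4/11z)y_n
  y_{n+1}/y_n = 1 + 1/2z + 1/2z(1+4/11z) = 1 + z + 2/11z²
  ⇒ R(z) = 1 + z + 2/11z².

Need |R(x)|<1, x<0.
x=-0.43: |R|=0.6036
R=1: x+2/11x²=0 ⇒ x=−11/2=-5.5000; min R=1−1/(4·2/11)=-0.3750>−1
Confirm numerically:
  x=-5.305: |R|=0.81191 <1
  x=-3.526: |R|=0.26551 <1
  x=-2.552: |R|=0.36787 <1
  x=-2.239: |R|=0.32752 <1
  x=-6.079: |R|=1.63995 >1
  x=-5.757: |R|=1.26901 >1
Stable set (-5.5000, 0).

(-5.5000, 0).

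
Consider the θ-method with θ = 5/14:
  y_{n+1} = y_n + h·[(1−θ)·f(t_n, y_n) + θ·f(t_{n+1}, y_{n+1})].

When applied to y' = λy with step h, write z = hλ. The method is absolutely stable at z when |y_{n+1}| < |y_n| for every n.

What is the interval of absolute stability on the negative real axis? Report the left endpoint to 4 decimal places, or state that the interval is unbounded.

With y'=λy (z=hλ):
  y_{n+1} = y_n + z·[9/14·y_n + 5/14·y_{n+1}] ⇒ (1 − 5/14z)y_{n+1} = (1 + 9/14z)y_n
  so R(z) = (1 + 9/14z)/(1 − 5/14z).

Solve |R(x)|<1 on ℝ⁻.
x=-1.47: |R|=0.0361
R=−1: 1+9/14x = −1+5/14x ⇒ -2/7x=2 ⇒ x=2/(-2/7)=-7.0000
Confirm numerically:
  x=-6.267: |R|=0.93533 <1
  x=-6.053: |R|=0.91442 <1
  x=-4.099: |R|=0.66360 <1
  x=-3.285: |R|=0.51159 <1
  x=-7.305: |R|=1.02415 >1
  x=-7.056: |R|=1.00455 >1
  x=-7.045: |R|=1.00366 >1
Stable set (-7.0000, 0).

(-7.0000, 0).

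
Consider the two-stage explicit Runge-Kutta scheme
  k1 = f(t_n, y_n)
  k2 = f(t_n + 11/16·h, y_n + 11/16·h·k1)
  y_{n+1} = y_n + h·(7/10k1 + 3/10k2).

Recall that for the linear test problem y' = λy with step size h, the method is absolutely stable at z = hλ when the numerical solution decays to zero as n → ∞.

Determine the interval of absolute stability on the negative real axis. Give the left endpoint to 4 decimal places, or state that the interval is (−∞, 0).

On y'=λy, z=hλ:
  k1=λy_n ⇒ h·k1=z·y_n;  k2=λ(1+11/16z)y_n ⇒ h·k2=z(1+11/16z)y_n
  y_{n+1}/y_n = 1 + 7/10z + 3/10z(1+11/16z) = 1 + z + 33/160z²
  so R(z) = 1 + z + 33/160z².

Boundary: |R(x)|=1, x<0.
x=-1.76: |R|=0.1211
R=1: x+33/160x²=0 ⇒ x=−160/33=-4.8485; min R=1−1/(4·33/160)=-0.2121>−1
Confirm numerically:
  x=-4.522: |R|=0.69550 <1
  x=-4.096: |R|=0.36430 <1
  x=-3.983: |R|=0.28901 <1
  x=-2.388: |R|=0.21185 <1
  x=-5.436: |R|=1.65871 >1
  x=-5.074: |R|=1.23600 >1
  x=-4.869: |R|=1.02060 >1
So |R|<1 on (-4.8485, 0).

(-4.8485, 0).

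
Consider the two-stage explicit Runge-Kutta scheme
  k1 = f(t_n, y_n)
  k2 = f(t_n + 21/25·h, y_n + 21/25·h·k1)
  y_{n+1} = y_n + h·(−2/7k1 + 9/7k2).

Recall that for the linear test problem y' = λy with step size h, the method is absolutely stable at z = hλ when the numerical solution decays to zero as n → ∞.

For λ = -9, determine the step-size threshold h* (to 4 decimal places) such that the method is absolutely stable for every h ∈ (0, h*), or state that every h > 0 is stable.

(-0.9259,0); λ=-9 ⇒ h* = (25/27)/9 = 0.1029.

With y'=λy (z=hλ):
  k1=λy_n ⇒ h·k1=z·y_n;  k2=λ(1+21/25z)y_n ⇒ h·k2=z(1+21/25z)y_n
  y_{n+1}/y_n = 1 − 2/7z + 9/7z(1+21/25z) = 1 + z + 27/25z²
  so R(z) = 1 + z + 27/25z².

Boundary: |R(x)|=1, x<0.
x=-1.03: |R|=1.1158
R=1: x+27/25x²=0 ⇒ x=−25/27=-0.9259; min R=1−1/(4·27/25)=0.7685>−1
Confirm numerically:
  x=-0.899: |R|=0.97386 <1
  x=-0.826: |R|=0.91086 <1
  x=-0.673: |R|=0.81616 <1
  x=-0.471: |R|=0.76859 <1
  x=-1.466: |R|=1.85509 >1
  x=-1.240: |R|=1.42061 >1
So |R|<1 on (-0.9259, 0).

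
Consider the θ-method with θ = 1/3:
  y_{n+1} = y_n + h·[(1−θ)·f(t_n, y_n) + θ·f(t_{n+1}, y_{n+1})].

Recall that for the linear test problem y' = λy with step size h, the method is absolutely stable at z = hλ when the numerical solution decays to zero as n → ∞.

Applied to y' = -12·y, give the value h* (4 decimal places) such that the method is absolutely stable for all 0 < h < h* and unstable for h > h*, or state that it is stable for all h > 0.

(-6.0000,0); λ=-12 ⇒ h* = (6)/12 = 0.5000.

With y'=λy (z=hλ):
  y_{n+1} = y_n + z·[2/3·y_n + 1/3·y_{n+1}] ⇒ (1 − 1/3z)y_{n+1} = (1 + 2/3z)y_n
  so R(z) = (1 + 2/3z)/(1 − 1/3z).

Solve |R(x)|<1 on ℝ⁻.
x=-0.3: |R|=0.7273
R=−1: 1+2/3x = −1+1/3x ⇒ -1/3x=2 ⇒ x=2/(-1/3)=-6.0000
Confirm numerically:
  x=-5.910: |R|=0.98990 <1
  x=-4.516: |R|=0.80255 <1
  x=-4.501: |R|=0.80016 <1
  x=-6.371: |R|=1.03959 >1
  x=-6.136: |R|=1.01489 >1
So |R|<1 on (-6.0000, 0).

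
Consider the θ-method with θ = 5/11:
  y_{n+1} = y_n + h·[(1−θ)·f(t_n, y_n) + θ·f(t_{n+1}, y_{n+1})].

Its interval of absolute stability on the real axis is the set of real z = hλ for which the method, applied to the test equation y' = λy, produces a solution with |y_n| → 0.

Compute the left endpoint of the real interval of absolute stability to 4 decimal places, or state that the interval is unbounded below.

left endpoint -22.0000.

With y'=λy (z=hλ):
  y_{n+1} = y_n + z·[6/11·y_n + 5/11·y_{n+1}] ⇒ (1 − 5/11z)y_{n+1} = (1 + 6/11z)y_n
  Hence R(z) = (1 + 6/11z)/(1 − 5/11z).

Solve |R(x)|<1 on ℝ⁻.
x=-1.55: |R|=0.0907
R=−1: 1+6/11x = −1+5/11x ⇒ -1/11x=2 ⇒ x=2/(-1/11)=-22.0000
Confirm numerically:
  x=-19.992: |R|=0.98190 <1
  x=-19.859: |R|=0.98059 <1
  x=-19.113: |R|=0.97291 <1
  x=-12.830: |R|=0.87798 <1
  x=-22.345: |R|=1.00281 >1
  x=-22.240: |R|=1.00196 >1
  x=-22.212: |R|=1.00174 >1
Stable set (-22.0000, 0).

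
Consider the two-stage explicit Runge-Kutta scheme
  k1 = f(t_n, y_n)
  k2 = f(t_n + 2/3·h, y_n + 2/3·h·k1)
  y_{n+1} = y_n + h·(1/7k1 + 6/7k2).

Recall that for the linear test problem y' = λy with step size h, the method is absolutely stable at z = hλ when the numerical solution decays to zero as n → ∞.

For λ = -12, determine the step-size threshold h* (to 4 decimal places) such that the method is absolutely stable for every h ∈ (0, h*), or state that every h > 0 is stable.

(-1.7500,0); λ=-12 ⇒ h* = (7/4)/12 = 0.1458.

On y'=λy, z=hλ:
  k1=λy_n ⇒ h·k1=z·y_n;  k2=λ(1+2/3z)y_n ⇒ h·k2=z(1+2/3z)y_n
  y_{n+1}/y_n = 1 + 1/7z + 6/7z(1+2/3z) = 1 + z + 4/7z²
  R(z) = 1 + z + 4/7z².

Need |R(x)|<1, x<0.
x=-0.85: |R|=0.5629
R=1: x+4/7x²=0 ⇒ x=−7/4=-1.7500; min R=1−1/(4·4/7)=0.5625>−1
Confirm numerically:
  x=-0.786: |R|=0.56703 <1
  x=-0.784: |R|=0.56723 <1
  x=-0.730: |R|=0.57451 <1
  x=-2.156: |R|=1.50019 >1
  x=-2.149: |R|=1.48997 >1
  x=-1.806: |R|=1.05779 >1
Interval (-1.7500, 0).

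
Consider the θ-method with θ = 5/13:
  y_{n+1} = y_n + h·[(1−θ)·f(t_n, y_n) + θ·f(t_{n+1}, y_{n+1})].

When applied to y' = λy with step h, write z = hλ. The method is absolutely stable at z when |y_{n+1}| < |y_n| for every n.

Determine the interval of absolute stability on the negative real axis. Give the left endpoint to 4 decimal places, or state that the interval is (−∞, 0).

z∈(-8.6667,0).

On y'=λy, z=hλ:
  y_{n+1} = y_n + z·[8/13·y_n + 5/13·y_{n+1}] ⇒ (1 − 5/13z)y_{n+1} = (1 + 8/13z)y_n
  Hence R(z) = (1 + 8/13z)/(1 − 5/13z).

Find x<0 with |R(x)|<1.
x=-1.03: |R|=0.2623
R=−1: 1+8/13x = −1+5/13x ⇒ -3/13x=2 ⇒ x=2/(-3/13)=-8.6667
Confirm numerically:
  x=-8.107: |R|=0.96864 <1
  x=-7.263: |R|=0.91461 <1
  x=-5.930: |R|=0.80750 <1
  x=-9.124: |R|=1.02340 >1
  x=-9.056: |R|=1.02004 >1
Interval (-8.6667, 0).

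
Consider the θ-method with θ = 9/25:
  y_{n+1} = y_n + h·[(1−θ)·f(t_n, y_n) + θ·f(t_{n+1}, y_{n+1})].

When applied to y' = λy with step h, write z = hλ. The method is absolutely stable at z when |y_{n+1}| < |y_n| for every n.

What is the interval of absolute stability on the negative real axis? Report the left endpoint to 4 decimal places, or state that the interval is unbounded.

Set f=λy, z=hλ:
  y_{n+1} = y_n + z·[16/25·y_n + 9/25·y_{n+1}] ⇒ (1 − 9/25z)y_{n+1} = (1 + 16/25z)y_n
  R(z) = (1 + 16/25z)/(1 − 9/25z).

Find x<0 with |R(x)|<1.
x=-1.26: |R|=0.1332
R=−1: 1+16/25x = −1+9/25x ⇒ -7/25x=2 ⇒ x=2/(-7/25)=-7.1429
Confirm numerically:
  x=-5.361: |R|=0.82972 <1
  x=-3.116: |R|=0.46859 <1
  x=-2.982: |R|=0.43813 <1
  x=-7.554: |R|=1.03095 >1
  x=-7.378: |R|=1.01801 >1
So |R|<1 on (-7.1429, 0).

z∈(-7.1429,0).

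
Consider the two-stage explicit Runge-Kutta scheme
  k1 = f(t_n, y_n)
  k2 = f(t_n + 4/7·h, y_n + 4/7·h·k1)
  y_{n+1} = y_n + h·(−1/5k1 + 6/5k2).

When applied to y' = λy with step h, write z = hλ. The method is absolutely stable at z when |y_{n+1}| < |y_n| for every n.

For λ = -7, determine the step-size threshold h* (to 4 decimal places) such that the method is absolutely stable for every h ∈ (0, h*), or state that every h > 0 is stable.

With y'=λy (z=hλ):
  k1=λy_n ⇒ h·k1=z·y_n;  k2=λ(1+4/7z)y_n ⇒ h·k2=z(1+4/7z)y_n
  y_{n+1}/y_n = 1 − 1/5z + 6/5z(1+4/7z) = 1 + z + 24/35z²
  R(z) = 1 + z + 24/35z².

Boundary: |R(x)|=1, x<0.
x=-0.43: |R|=0.6968
R=1: x+24/35x²=0 ⇒ x=−35/24=-1.4583; min R=1−1/(4·24/35)=0.6354>−1
Confirm numerically:
  x=-1.144: |R|=0.75342 <1
  x=-0.989: |R|=0.68171 <1
  x=-0.873: |R|=0.64960 <1
  x=-0.784: |R|=0.63748 <1
  x=-1.907: |R|=1.58670 >1
  x=-1.526: |R|=1.07081 >1
So |R|<1 on (-1.4583, 0).

(-1.4583,0); λ=-7 ⇒ h* = (35/24)/7 = 0.2083.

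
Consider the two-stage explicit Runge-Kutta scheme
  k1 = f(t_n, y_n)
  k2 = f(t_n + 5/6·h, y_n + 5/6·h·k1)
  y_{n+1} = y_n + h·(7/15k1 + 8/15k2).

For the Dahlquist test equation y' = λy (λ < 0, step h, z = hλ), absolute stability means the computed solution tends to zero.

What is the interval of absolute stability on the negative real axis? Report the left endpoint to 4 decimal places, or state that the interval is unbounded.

z∈(-2.2500,0).

Set f=λy, z=hλ:
  k1=λy_n ⇒ h·k1=z·y_n;  k2=λ(1+5/6z)y_n ⇒ h·k2=z(1+5/6z)y_n
  y_{n+1}/y_n = 1 + 7/15z + 8/15z(1+5/6z) = 1 + z + 4/9z²
  Hence R(z) = 1 + z + 4/9z².

Need |R(x)|<1, x<0.
x=-1.07: |R|=0.4388
R=1: x+4/9x²=0 ⇒ x=−9/4=-2.2500; min R=1−1/(4·4/9)=0.4375>−1
Confirm numerically:
  x=-2.150: |R|=0.90444 <1
  x=-1.874: |R|=0.68683 <1
  x=-1.771: |R|=0.62297 <1
  x=-1.240: |R|=0.44338 <1
  x=-2.542: |R|=1.32990 >1
  x=-2.341: |R|=1.09468 >1
  x=-2.271: |R|=1.02120 >1
Stable set (-2.2500, 0).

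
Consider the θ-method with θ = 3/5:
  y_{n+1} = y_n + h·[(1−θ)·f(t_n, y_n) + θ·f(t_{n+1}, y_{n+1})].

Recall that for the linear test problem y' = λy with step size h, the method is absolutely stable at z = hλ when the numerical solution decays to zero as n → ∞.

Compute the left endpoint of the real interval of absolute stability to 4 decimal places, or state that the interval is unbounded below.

unbounded; (−∞, 0).

Test eqn y'=λy, z=hλ:
  y_{n+1} = y_n + z·[2/5·y_n + 3/5·y_{n+1}] ⇒ (1 − 3/5z)y_{n+1} = (1 + 2/5z)y_n
  ⇒ R(z) = (1 + 2/5z)/(1 − 3/5z).

Boundary: |R(x)|=1, x<0.
x=-0.44: |R|=0.6519
x=-2: |R|=0.0909
x=-10: |R|=0.4286
x=-100: |R|=0.6393
θ=3/5≥1/2 ⇒ |1+2/5x|<|1−3/5x| ∀x<0 ⇒ unbounded interval.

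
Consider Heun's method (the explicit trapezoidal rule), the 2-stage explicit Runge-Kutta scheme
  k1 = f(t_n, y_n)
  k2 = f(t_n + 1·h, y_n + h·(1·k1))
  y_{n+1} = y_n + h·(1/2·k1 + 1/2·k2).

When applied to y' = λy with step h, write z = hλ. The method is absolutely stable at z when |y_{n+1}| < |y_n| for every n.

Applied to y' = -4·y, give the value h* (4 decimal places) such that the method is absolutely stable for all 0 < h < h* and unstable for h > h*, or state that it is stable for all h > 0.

Test eqn y'=λy, z=hλ:
  order 2, 2-stage ⇒ R(z)=1+z+z^2/2
  (e.g. R(-0.58)=0.58820, |R|=0.58820)

Find x<0 with |R(x)|<1.
x=-0.58: |R|=0.5882
|R(-1.99)|=0.9900 |R(-1.91)|=0.9140 |R(-0.66)|=0.5578
Bisect:
  x_lo=-2.6247 |R|=1.8199  x_hi=-0.2516 |R|=0.7800
  mid=-1.43818 |R|=0.59600 →hi
  mid=-2.03146 |R|=1.03196 →lo
  mid=-1.73482 |R|=0.76998 →hi
  mid=-1.88314 |R|=0.88997 →hi
  mid=-1.95730 |R|=0.95821 →hi
  mid=-1.99438 |R|=0.99440 →hi
  mid=-2.01292 |R|=1.01301 →lo
  mid=-2.00365 |R|=1.00366 →lo
  mid=-1.99902 |R|=0.99902 →hi
  mid=-2.00134 |R|=1.00134 →lo
  ...
  [-2.00003,-1.99989] ⇒ x*=-2.0000
Interval (-2.0000, 0).

(-2.0000,0); λ=-4 ⇒ h* = 0.5000.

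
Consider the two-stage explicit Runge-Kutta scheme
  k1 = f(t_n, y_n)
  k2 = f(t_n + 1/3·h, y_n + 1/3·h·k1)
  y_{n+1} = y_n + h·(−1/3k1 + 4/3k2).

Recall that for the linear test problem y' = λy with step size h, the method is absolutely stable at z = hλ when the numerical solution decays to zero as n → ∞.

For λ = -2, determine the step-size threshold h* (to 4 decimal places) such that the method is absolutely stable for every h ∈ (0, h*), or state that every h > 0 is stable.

Test eqn y'=λy, z=hλ:
  k1=λy_n ⇒ h·k1=z·y_n;  k2=λ(1+1/3z)y_n ⇒ h·k2=z(1+1/3z)y_n
  y_{n+1}/y_n = 1 − 1/3z + 4/3z(1+1/3z) = 1 + z + 4/9z²
  so R(z) = 1 + z + 4/9z².

Boundary: |R(x)|=1, x<0.
x=-1.49: |R|=0.4967
R=1: x+4/9x²=0 ⇒ x=−9/4=-2.2500; min R=1−1/(4·4/9)=0.4375>−1
Confirm numerically:
  x=-1.999: |R|=0.77700 <1
  x=-1.986: |R|=0.76698 <1
  x=-1.654: |R|=0.56187 <1
  x=-2.501: |R|=1.27900 >1
  x=-2.477: |R|=1.24990 >1
  x=-2.330: |R|=1.08284 >1
Interval (-2.2500, 0).

(-2.2500,0); λ=-2 ⇒ h* = (9/4)/2 = 1.1250.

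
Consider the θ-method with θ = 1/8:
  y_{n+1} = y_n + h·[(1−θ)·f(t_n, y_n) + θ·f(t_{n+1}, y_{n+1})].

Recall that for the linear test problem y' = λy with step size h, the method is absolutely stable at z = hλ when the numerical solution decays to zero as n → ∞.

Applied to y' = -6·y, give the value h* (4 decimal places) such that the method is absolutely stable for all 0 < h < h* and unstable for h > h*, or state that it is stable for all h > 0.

Test eqn y'=λy, z=hλ:
  y_{n+1} = y_n + z·[7/8·y_n + 1/8·y_{n+1}] ⇒ (1 − 1/8z)y_{n+1} = (1 + 7/8z)y_n
  so R(z) = (1 + 7/8z)/(1 − 1/8z).

Boundary: |R(x)|=1, x<0.
x=-1.24: |R|=0.0736
R=−1: 1+7/8x = −1+1/8x ⇒ -3/4x=2 ⇒ x=2/(-3/4)=-2.6667
Confirm numerically:
  x=-1.738: |R|=0.42781 <1
  x=-1.583: |R|=0.32151 <1
  x=-1.580: |R|=0.31942 <1
  x=-3.144: |R|=1.25700 >1
  x=-2.789: |R|=1.06803 >1
  x=-2.735: |R|=1.03819 >1
So |R|<1 on (-2.6667, 0).

(-2.6667,0); λ=-6 ⇒ h* = (8/3)/6 = 0.4444.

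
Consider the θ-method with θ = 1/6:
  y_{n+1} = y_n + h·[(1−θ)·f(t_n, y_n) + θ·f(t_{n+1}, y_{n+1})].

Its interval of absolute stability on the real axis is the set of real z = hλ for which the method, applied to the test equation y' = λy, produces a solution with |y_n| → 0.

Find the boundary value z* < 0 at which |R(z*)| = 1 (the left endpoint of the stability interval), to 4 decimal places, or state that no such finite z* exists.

With y'=λy (z=hλ):
  y_{n+1} = y_n + z·[5/6·y_n + 1/6·y_{n+1}] ⇒ (1 − 1/6z)y_{n+1} = (1 + 5/6z)y_n
  so R(z) = (1 + 5/6z)/(1 − 1/6z).

Find x<0 with |R(x)|<1.
x=-1.26: |R|=0.0413
R=−1: 1+5/6x = −1+1/6x ⇒ -2/3x=2 ⇒ x=2/(-2/3)=-3.0000
Confirm numerically:
  x=-2.803: |R|=0.91049 <1
  x=-2.627: |R|=0.82705 <1
  x=-2.001: |R|=0.50056 <1
  x=-1.487: |R|=0.19167 <1
  x=-3.270: |R|=1.11650 >1
  x=-3.085: |R|=1.03742 >1
Interval (-3.0000, 0).

left endpoint -3.0000.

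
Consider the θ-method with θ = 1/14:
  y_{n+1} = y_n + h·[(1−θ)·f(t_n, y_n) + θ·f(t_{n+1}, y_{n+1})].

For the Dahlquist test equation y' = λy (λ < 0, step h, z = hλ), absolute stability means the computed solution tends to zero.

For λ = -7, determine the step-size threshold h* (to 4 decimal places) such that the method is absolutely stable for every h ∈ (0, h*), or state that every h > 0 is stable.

(-2.3333,0); λ=-7 ⇒ h* = (7/3)/7 = 0.3333.

Set f=λy, z=hλ:
  y_{n+1} = y_n + z·[13/14·y_n + 1/14·y_{n+1}] ⇒ (1 − 1/14z)y_{n+1} = (1 + 13/14z)y_n
  Hence R(z) = (1 + 13/14z)/(1 − 1/14z).

Boundary: |R(x)|=1, x<0.
x=-1.68: |R|=0.5000
R=−1: 1+13/14x = −1+1/14x ⇒ -6/7x=2 ⇒ x=2/(-6/7)=-2.3333
Confirm numerically:
  x=-1.994: |R|=0.74540 <1
  x=-1.734: |R|=0.54290 <1
  x=-1.614: |R|=0.44716 <1
  x=-2.895: |R|=1.39893 >1
  x=-2.607: |R|=1.19775 >1
  x=-2.494: |R|=1.11689 >1
Interval (-2.3333, 0).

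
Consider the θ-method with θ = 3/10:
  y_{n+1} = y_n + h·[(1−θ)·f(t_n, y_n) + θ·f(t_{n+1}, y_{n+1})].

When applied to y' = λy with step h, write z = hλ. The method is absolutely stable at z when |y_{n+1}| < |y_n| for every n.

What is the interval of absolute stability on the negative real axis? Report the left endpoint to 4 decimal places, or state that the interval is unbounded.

(-5.0000, 0).

With y'=λy (z=hλ):
  y_{n+1} = y_n + z·[7/10·y_n + 3/10·y_{n+1}] ⇒ (1 − 3/10z)y_{n+1} = (1 + 7/10z)y_n
  ⇒ R(z) = (1 + 7/10z)/(1 − 3/10z).

Need |R(x)|<1, x<0.
x=-1.04: |R|=0.2073
R=−1: 1+7/10x = −1+3/10x ⇒ -2/5x=2 ⇒ x=2/(-2/5)=-5.0000
Confirm numerically:
  x=-4.910: |R|=0.98544 <1
  x=-4.843: |R|=0.97440 <1
  x=-3.601: |R|=0.73100 <1
  x=-5.576: |R|=1.08620 >1
  x=-5.324: |R|=1.04990 >1
  x=-5.089: |R|=1.01409 >1
Stable set (-5.0000, 0).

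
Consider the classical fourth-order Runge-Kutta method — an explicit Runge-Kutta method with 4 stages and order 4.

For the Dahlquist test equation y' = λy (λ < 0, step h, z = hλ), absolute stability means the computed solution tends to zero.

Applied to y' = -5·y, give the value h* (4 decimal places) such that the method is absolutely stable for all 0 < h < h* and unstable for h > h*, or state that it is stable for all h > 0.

Test eqn y'=λy, z=hλ:
  order 4, 4-stage ⇒ R(z)=1+z+z^2/2+z^3/6+z^4/24
  (e.g. R(-1.72)=0.27580, |R|=0.27580)

Boundary: |R(x)|=1, x<0.
x=-1.72: |R|=0.2758
|R(-2.81)|=1.0379 |R(-2.1)|=0.3718 |R(-1.05)|=0.3590
Bisect:
  x_lo=-3.6146 |R|=3.1598  x_hi=-0.2950 |R|=0.7445
  mid=-1.95481 |R|=0.31928 →hi
  mid=-2.78471 |R|=0.99912 →hi
  mid=-3.19966 |R|=1.82688 →lo
  mid=-2.99219 |R|=1.35945 →lo
  mid=-2.88845 |R|=1.16700 →lo
  mid=-2.83658 |R|=1.08012 →lo
  mid=-2.81065 |R|=1.03890 →lo
  mid=-2.79768 |R|=1.01883 →lo
  mid=-2.79120 |R|=1.00893 →lo
  mid=-2.78795 |R|=1.00402 →lo
  ...
  [-2.78532,-2.78512] ⇒ x*=-2.7853
Stable set (-2.7853, 0).

(-2.7853,0); λ=-5 ⇒ h* = 0.5571.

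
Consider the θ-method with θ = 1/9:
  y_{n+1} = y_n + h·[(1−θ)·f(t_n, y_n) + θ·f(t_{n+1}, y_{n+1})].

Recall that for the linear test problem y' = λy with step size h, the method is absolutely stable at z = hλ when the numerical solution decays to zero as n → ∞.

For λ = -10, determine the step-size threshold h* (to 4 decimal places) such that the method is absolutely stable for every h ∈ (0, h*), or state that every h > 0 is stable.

Set f=λy, z=hλ:
  y_{n+1} = y_n + z·[8/9·y_n + 1/9·y_{n+1}] ⇒ (1 − 1/9z)y_{n+1} = (1 + 8/9z)y_n
  so R(z) = (1 + 8/9z)/(1 − 1/9z).

Need |R(x)|<1, x<0.
x=-0.67: |R|=0.3764
R=−1: 1+8/9x = −1+1/9x ⇒ -7/9x=2 ⇒ x=2/(-7/9)=-2.5714
Confirm numerically:
  x=-2.121: |R|=0.71648 <1
  x=-1.705: |R|=0.43344 <1
  x=-1.648: |R|=0.39294 <1
  x=-1.550: |R|=0.32227 <1
  x=-2.997: |R|=1.24831 >1
  x=-2.917: |R|=1.20299 >1
Stable set (-2.5714, 0).

(-2.5714,0); λ=-10 ⇒ h* = (18/7)/10 = 0.2571.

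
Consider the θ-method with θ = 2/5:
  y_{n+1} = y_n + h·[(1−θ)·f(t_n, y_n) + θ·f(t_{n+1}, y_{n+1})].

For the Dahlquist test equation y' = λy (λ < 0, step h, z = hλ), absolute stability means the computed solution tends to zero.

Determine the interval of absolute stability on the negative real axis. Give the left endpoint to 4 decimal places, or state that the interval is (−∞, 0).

(-10.0000, 0).

Test eqn y'=λy, z=hλ:
  y_{n+1} = y_n + z·[3/5·y_n + 2/5·y_{n+1}] ⇒ (1 − 2/5z)y_{n+1} = (1 + 3/5z)y_n
  Hence R(z) = (1 + 3/5z)/(1 − 2/5z).

Find x<0 with |R(x)|<1.
x=-0.48: |R|=0.5973
R=−1: 1+3/5x = −1+2/5x ⇒ -1/5x=2 ⇒ x=2/(-1/5)=-10.0000
Confirm numerically:
  x=-8.741: |R|=0.94400 <1
  x=-7.901: |R|=0.89910 <1
  x=-7.785: |R|=0.89232 <1
  x=-5.612: |R|=0.72954 <1
  x=-10.162: |R|=1.00640 >1
  x=-10.128: |R|=1.00507 >1
Stable set (-10.0000, 0).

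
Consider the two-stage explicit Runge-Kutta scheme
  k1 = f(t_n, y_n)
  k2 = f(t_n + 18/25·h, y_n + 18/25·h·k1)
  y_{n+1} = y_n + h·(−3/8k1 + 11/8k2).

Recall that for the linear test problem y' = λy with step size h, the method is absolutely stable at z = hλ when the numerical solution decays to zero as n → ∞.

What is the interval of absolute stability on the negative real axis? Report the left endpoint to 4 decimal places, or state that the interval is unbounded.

With y'=λy (z=hλ):
  k1=λy_n ⇒ h·k1=z·y_n;  k2=λ(1+18/25z)y_n ⇒ h·k2=z(1+18/25z)y_n
  y_{n+1}/y_n = 1 − 3/8z + 11/8z(1+18/25z) = 1 + z + 99/100z²
  Hence R(z) = 1 + z + 99/100z².

Boundary: |R(x)|=1, x<0.
x=-1.76: |R|=2.3066
R=1: x+99/100x²=0 ⇒ x=−100/99=-1.0101; min R=1−1/(4·99/100)=0.7475>−1
Confirm numerically:
  x=-0.690: |R|=0.78134 <1
  x=-0.689: |R|=0.78097 <1
  x=-0.623: |R|=0.76125 <1
  x=-1.243: |R|=1.28660 >1
  x=-1.176: |R|=1.19315 >1
Stable set (-1.0101, 0).

(-1.0101, 0).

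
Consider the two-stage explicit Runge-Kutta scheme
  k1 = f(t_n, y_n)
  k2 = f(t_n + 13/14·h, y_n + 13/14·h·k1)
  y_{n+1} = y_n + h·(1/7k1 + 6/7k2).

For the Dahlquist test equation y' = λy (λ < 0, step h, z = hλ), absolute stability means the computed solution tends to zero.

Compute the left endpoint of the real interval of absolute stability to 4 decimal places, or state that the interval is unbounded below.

left endpoint -1.2564.

Set f=λy, z=hλ:
  k1=λy_n ⇒ h·k1=z·y_n;  k2=λ(1+13/14z)y_n ⇒ h·k2=z(1+13/14z)y_n
  y_{n+1}/y_n = 1 + 1/7z + 6/7z(1+13/14z) = 1 + z + 39/49z²
  R(z) = 1 + z + 39/49z².

Need |R(x)|<1, x<0.
x=-1.78: |R|=1.7418
R=1: x+39/49x²=0 ⇒ x=−49/39=-1.2564; min R=1−1/(4·39/49)=0.6859>−1
Confirm numerically:
  x=-1.142: |R|=0.89601 <1
  x=-1.050: |R|=0.82750 <1
  x=-0.550: |R|=0.69077 <1
  x=-1.716: |R|=1.62771 >1
  x=-1.677: |R|=1.56138 >1
Interval (-1.2564, 0).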